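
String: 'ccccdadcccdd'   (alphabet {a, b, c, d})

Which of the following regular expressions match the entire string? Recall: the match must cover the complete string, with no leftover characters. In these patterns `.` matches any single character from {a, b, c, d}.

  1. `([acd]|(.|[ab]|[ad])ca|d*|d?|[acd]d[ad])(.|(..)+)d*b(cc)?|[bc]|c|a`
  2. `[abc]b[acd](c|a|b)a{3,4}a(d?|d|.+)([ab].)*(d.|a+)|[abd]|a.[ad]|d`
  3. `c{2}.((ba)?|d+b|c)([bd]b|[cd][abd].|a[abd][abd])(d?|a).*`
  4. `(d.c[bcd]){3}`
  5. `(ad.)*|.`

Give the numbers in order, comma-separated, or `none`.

1 → no match
2 → no match
3 → match
4 → no match — must start with 'd'
5 → no match

3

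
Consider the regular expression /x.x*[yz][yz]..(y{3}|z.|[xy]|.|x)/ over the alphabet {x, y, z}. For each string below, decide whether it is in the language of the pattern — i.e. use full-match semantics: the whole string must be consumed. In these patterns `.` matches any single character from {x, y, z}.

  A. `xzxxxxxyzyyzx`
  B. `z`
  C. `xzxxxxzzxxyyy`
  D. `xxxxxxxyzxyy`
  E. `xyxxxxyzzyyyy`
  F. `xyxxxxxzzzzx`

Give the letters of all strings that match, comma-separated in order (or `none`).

A → match
B. `z` → no match — must start with `x`
C → match
D. `xxxxxxxyzxyy` → match
E → match
F. `xyxxxxxzzzzx` → match

A, C, D, E, F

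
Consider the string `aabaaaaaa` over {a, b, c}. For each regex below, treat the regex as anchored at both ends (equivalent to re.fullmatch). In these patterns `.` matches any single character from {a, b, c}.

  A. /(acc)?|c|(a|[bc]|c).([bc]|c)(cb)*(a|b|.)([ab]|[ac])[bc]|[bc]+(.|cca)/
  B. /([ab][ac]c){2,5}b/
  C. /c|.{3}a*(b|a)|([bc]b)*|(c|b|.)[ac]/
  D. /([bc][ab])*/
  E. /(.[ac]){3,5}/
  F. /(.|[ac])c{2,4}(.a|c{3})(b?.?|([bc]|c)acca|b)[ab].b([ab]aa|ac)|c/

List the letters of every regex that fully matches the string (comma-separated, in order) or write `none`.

C

A → no match
B → no match — must end with `cb`
C → match
D → no match
E → no match
F → no match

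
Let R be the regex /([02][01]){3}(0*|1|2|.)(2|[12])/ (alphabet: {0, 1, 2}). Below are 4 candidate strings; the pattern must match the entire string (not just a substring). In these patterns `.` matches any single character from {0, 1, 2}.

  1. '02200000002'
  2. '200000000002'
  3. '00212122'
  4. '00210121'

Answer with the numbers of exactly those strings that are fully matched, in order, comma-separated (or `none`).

2, 3, 4

1 → no match
2 → match
3 → match
4 → match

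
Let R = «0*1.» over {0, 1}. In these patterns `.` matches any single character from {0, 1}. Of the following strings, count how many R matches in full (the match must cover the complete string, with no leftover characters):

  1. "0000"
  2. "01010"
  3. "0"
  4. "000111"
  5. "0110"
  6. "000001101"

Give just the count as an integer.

0

1 → no match
2 → no match
3 → no match
4 → no match
5 → no match
6 → no match
Total matched: 0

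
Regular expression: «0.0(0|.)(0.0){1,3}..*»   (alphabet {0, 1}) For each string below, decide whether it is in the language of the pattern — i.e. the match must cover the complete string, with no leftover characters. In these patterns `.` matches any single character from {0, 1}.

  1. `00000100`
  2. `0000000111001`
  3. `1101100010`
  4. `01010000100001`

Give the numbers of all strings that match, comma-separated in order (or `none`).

1, 2, 4

1. `00000100` → match
2 → match
3. `1101100010` → no match — must start with `0`
4 → match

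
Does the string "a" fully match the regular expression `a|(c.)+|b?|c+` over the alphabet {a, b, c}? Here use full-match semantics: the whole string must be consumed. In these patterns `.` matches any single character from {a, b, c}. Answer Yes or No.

Yes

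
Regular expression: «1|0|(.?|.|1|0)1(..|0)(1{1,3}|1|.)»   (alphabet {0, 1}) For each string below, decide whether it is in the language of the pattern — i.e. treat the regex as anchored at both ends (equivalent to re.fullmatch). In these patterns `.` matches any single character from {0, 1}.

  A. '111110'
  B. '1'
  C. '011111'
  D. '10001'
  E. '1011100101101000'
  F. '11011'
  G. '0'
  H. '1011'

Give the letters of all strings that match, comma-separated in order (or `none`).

B, C, F, G, H

A → no match
B → match
C → match
D → no match
E → no match
F → match
G → match
H → match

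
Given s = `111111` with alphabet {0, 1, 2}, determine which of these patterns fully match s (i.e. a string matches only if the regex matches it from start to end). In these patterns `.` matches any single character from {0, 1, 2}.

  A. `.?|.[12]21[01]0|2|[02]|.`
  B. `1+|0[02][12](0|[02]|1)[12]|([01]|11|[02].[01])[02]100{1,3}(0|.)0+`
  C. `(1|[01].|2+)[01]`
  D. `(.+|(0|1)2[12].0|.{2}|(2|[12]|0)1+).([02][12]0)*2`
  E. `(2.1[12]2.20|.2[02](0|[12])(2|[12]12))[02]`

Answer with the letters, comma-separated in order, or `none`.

B

A → no match
B → match
C → no match
D → no match — must end with `2`
E → no match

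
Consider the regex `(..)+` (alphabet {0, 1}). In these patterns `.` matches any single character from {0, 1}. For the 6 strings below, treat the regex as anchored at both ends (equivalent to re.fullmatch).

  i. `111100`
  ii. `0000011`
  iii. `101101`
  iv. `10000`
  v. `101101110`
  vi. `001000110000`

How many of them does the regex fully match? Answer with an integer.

3

i → match
ii → no match
iii → match
iv → no match
v → no match
vi → match
Total matched: 3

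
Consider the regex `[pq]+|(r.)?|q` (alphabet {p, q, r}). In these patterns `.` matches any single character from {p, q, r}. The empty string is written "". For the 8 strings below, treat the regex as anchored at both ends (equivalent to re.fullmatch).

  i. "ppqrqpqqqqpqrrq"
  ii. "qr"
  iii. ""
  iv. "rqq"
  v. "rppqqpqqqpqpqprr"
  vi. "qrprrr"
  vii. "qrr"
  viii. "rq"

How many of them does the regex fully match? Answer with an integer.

2

i → no match
ii → no match
iii → match
iv → no match
v → no match
vi → no match
vii → no match
viii → match
Total matched: 2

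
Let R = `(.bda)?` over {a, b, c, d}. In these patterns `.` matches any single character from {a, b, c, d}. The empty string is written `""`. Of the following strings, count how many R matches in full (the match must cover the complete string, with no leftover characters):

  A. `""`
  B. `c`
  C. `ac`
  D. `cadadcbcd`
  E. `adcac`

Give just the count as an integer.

1

A → match
B → no match
C → no match
D → no match
E → no match
Total matched: 1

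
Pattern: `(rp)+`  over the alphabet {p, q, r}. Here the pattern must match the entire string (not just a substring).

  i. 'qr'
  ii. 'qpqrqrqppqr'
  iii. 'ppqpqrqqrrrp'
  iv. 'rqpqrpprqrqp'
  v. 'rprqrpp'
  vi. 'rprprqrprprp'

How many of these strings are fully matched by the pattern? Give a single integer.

0

i → no match — must start with 'rp'
ii → no match — must start with 'rp'
iii → no match — must start with 'rp'
iv → no match — must start with 'rp'
v → no match — must end with 'rp'
vi → no match
Total matched: 0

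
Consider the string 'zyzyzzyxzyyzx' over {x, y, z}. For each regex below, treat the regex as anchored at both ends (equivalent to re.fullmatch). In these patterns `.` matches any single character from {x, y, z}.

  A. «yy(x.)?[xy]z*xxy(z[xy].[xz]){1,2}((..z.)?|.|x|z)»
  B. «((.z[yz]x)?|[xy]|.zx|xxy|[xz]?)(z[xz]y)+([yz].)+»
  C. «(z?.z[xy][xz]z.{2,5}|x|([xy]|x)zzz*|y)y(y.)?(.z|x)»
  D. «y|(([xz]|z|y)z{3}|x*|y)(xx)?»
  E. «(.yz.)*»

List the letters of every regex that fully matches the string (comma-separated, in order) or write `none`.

A → no match — must start with 'yy'
B → no match
C → match
D → no match
E → no match

C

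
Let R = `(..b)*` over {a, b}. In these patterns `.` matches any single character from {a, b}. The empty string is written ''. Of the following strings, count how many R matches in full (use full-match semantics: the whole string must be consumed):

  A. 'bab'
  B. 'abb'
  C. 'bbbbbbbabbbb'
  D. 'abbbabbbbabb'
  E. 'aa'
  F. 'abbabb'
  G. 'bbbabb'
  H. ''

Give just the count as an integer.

7

A → match
B → match
C → match
D → match
E → no match
F → match
G → match
H → match
Total matched: 7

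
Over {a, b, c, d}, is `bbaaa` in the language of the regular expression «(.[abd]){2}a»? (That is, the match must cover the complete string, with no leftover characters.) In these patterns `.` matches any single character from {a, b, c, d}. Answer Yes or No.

Yes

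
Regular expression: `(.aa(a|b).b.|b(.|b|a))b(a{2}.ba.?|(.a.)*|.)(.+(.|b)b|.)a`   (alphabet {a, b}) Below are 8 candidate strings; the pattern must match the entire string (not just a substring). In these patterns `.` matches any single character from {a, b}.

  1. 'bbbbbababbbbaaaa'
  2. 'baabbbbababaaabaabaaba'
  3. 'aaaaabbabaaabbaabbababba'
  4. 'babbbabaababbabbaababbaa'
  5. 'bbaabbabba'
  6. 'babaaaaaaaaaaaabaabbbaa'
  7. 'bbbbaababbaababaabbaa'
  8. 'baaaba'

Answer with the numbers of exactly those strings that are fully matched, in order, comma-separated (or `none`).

1 → no match
2 → no match
3 → no match
4 → no match
5 → no match
6 → no match
7 → no match
8 → no match

none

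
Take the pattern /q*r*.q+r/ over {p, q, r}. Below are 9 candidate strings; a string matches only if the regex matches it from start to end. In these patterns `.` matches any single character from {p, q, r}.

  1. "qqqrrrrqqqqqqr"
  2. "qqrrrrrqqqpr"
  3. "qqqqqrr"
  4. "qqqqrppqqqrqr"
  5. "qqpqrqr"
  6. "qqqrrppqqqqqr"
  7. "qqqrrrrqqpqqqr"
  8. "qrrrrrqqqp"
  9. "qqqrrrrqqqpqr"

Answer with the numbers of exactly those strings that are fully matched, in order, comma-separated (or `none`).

1

1 → match
2 → no match — must end with "qr"
3 → no match — must end with "qr"
4 → no match
5 → no match
6 → no match
7 → no match
8 → no match — must end with "qr"
9 → no match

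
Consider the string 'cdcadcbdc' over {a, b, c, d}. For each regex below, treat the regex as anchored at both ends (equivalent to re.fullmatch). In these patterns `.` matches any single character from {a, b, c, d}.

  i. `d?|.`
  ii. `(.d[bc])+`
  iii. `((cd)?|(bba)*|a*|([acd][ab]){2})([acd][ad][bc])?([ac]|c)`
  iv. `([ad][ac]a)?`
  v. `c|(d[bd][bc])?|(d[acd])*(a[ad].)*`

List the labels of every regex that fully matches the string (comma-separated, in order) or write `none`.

ii

i → no match
ii → match
iii → no match
iv → no match
v → no match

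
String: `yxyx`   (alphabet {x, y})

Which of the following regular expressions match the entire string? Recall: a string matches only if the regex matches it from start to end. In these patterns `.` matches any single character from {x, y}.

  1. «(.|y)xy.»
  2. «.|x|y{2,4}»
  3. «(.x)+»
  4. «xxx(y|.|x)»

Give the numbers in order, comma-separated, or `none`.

1, 3

1 → match
2 → no match
3 → match
4 → no match — must start with `xxx`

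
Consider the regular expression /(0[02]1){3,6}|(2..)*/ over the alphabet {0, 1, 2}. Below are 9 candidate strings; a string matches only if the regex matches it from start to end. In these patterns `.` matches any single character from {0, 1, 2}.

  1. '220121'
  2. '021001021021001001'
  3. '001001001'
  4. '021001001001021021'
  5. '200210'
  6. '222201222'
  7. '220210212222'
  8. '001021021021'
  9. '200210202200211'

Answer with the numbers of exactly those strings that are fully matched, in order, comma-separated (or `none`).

1. '220121' → no match
2 → match
3. '001001001' → match
4 → match
5. '200210' → match
6. '222201222' → match
7. '220210212222' → match
8. '001021021021' → match
9 → match

2, 3, 4, 5, 6, 7, 8, 9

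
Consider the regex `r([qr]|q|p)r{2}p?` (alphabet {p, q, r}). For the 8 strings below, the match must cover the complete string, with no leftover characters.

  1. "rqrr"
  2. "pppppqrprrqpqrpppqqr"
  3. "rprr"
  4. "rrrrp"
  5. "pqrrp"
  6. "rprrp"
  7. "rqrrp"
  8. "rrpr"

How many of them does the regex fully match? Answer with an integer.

1. "rqrr" → match
2 → no match — must start with "r"
3. "rprr" → match
4. "rrrrp" → match
5. "pqrrp" → no match — must start with "r"
6. "rprrp" → match
7. "rqrrp" → match
8. "rrpr" → no match
Total matched: 5

5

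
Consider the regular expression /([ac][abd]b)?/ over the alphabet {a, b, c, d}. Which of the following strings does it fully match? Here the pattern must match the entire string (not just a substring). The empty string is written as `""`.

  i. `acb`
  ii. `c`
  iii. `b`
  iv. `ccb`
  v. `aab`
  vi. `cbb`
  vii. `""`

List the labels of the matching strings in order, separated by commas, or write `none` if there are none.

i. `acb` → no match
ii. `c` → no match
iii. `b` → no match
iv. `ccb` → no match
v. `aab` → match
vi. `cbb` → match
vii. `""` → match

v, vi, vii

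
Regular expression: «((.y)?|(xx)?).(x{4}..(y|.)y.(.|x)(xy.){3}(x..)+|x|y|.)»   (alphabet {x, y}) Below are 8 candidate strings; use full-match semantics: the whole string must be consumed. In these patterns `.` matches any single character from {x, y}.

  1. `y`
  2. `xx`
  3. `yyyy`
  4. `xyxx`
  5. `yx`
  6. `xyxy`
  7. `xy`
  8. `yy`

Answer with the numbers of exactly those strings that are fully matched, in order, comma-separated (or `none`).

2, 3, 4, 5, 6, 7, 8

1 → no match
2 → match
3 → match
4 → match
5 → match
6 → match
7 → match
8 → match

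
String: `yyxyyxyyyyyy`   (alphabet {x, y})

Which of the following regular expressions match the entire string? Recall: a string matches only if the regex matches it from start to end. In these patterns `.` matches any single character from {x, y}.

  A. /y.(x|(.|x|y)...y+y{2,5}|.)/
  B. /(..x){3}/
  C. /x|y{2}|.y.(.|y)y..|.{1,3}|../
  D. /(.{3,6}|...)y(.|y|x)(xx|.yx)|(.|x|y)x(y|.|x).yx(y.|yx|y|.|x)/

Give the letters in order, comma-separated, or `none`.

A → match
B → no match — must end with `x`
C → no match
D → no match

A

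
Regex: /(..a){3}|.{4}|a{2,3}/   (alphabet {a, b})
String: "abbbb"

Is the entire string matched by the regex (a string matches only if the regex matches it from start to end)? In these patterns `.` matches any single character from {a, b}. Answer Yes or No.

No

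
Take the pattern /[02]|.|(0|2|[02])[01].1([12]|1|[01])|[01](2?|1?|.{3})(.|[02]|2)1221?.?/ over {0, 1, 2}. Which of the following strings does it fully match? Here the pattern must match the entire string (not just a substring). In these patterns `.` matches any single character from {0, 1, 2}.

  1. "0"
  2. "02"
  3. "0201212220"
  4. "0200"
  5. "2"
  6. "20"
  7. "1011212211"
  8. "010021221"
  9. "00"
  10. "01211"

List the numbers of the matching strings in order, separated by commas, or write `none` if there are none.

1, 5, 7, 8, 10

1 → match
2 → no match
3 → no match
4 → no match
5 → match
6 → no match
7 → match
8 → match
9 → no match
10 → match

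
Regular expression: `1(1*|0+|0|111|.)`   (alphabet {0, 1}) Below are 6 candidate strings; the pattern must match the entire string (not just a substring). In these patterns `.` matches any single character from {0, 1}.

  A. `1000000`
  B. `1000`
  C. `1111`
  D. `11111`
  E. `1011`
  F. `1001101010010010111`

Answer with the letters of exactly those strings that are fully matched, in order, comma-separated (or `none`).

A → match
B → match
C → match
D → match
E → no match
F → no match

A, B, C, D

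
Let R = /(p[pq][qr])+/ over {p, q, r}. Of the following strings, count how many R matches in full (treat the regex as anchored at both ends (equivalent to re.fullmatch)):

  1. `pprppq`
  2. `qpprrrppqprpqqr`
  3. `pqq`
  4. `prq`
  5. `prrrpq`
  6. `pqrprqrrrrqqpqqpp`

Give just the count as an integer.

2

1 → match
2 → no match — must start with `p`
3 → match
4 → no match
5 → no match
6 → no match
Total matched: 2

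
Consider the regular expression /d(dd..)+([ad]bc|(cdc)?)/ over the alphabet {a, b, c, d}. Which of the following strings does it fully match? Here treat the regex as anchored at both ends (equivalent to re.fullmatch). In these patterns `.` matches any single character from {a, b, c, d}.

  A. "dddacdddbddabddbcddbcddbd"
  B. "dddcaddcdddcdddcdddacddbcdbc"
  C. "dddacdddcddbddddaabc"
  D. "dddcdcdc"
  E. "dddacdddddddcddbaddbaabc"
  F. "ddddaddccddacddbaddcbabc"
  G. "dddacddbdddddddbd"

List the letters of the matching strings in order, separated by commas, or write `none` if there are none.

A → match
B → match
C → match
D → match
E → match
F → match
G → match

A, B, C, D, E, F, G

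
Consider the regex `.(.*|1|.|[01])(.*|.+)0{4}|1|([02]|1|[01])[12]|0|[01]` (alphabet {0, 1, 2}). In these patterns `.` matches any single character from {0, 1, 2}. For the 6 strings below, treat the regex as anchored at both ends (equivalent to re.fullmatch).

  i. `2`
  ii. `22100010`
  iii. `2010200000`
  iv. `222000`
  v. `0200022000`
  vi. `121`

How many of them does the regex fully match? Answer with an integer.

1

i → no match
ii → no match
iii → match
iv → no match
v → no match
vi → no match
Total matched: 1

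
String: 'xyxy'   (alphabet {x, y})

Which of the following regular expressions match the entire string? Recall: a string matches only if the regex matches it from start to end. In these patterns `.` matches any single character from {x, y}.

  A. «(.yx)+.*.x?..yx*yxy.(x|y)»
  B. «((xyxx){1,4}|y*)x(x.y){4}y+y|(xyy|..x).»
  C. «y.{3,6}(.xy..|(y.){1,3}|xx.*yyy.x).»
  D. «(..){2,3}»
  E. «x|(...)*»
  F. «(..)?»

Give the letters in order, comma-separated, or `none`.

A → no match
B → match
C → no match — must start with 'y'
D → match
E → no match
F → no match

B, D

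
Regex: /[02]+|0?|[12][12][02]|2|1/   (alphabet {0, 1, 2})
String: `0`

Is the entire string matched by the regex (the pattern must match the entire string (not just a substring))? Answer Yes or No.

Yes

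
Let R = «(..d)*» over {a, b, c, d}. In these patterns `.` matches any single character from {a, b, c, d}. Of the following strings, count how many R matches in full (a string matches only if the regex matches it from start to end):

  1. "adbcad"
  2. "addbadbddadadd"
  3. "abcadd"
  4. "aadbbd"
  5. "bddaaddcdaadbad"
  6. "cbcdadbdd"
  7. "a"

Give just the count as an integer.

2

1 → no match
2 → no match
3 → no match
4 → match
5 → match
6 → no match
7 → no match
Total matched: 2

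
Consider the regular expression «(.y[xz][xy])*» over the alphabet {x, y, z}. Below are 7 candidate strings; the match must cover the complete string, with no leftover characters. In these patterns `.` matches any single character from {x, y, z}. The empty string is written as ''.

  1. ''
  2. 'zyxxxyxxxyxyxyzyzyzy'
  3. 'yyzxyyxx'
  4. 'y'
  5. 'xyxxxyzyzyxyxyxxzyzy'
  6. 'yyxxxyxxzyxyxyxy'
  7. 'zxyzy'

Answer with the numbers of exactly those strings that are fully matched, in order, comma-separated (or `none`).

1 → match
2 → match
3 → match
4 → no match
5 → match
6 → match
7 → no match

1, 2, 3, 5, 6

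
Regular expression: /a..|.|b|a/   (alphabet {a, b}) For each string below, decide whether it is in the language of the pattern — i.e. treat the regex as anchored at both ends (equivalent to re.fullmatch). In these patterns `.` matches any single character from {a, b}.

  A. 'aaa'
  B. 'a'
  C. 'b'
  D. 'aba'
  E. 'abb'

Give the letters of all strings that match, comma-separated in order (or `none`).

A. 'aaa' → match
B. 'a' → match
C. 'b' → match
D. 'aba' → match
E. 'abb' → match

A, B, C, D, E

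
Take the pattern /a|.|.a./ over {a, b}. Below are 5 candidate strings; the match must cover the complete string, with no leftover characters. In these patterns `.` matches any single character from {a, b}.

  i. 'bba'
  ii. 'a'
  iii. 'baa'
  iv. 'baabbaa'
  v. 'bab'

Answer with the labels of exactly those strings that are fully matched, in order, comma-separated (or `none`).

ii, iii, v

i. 'bba' → no match
ii. 'a' → match
iii. 'baa' → match
iv. 'baabbaa' → no match
v. 'bab' → match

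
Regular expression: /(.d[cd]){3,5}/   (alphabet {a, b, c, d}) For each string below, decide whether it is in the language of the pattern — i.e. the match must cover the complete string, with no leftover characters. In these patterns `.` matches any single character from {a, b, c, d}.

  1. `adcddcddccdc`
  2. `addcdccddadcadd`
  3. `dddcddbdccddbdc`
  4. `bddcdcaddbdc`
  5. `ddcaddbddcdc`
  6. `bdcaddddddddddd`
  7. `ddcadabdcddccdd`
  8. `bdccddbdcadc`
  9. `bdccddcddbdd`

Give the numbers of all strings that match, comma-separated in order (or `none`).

1, 2, 3, 4, 5, 6, 8, 9

1. `adcddcddccdc` → match
2 → match
3 → match
4. `bddcdcaddbdc` → match
5. `ddcaddbddcdc` → match
6 → match
7 → no match
8. `bdccddbdcadc` → match
9. `bdccddcddbdd` → match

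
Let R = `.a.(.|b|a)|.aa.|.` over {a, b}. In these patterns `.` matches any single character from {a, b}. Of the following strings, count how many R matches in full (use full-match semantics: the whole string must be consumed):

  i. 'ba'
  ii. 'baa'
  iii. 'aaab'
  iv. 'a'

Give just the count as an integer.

i → no match
ii → no match
iii → match
iv → match
Total matched: 2

2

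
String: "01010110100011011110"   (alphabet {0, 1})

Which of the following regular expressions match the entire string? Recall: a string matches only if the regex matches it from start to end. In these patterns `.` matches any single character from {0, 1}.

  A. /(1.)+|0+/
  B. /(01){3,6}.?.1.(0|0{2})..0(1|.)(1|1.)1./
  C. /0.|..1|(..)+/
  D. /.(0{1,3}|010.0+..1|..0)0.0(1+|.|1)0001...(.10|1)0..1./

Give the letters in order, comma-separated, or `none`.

A → no match
B → match
C → match
D → no match

B, C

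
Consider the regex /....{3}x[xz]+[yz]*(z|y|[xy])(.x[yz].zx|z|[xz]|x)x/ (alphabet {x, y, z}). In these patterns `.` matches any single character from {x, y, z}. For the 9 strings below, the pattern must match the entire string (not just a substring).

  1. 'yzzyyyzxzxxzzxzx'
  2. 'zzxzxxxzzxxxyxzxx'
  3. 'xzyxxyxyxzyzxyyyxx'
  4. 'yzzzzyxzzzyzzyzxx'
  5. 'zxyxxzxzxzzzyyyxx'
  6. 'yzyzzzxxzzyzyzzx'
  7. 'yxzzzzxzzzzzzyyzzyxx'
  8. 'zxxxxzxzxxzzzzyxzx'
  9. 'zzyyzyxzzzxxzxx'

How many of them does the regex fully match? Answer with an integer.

1 → no match
2 → match
3 → no match
4 → match
5 → match
6 → match
7 → match
8 → match
9 → match
Total matched: 7

7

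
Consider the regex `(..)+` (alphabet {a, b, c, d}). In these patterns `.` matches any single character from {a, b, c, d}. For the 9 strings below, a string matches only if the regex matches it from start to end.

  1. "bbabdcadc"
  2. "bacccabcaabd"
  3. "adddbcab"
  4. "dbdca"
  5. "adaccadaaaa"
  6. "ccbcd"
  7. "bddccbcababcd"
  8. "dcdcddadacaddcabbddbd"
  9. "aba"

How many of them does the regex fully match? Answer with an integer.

2

1. "bbabdcadc" → no match
2. "bacccabcaabd" → match
3. "adddbcab" → match
4. "dbdca" → no match
5. "adaccadaaaa" → no match
6. "ccbcd" → no match
7 → no match
8 → no match
9. "aba" → no match
Total matched: 2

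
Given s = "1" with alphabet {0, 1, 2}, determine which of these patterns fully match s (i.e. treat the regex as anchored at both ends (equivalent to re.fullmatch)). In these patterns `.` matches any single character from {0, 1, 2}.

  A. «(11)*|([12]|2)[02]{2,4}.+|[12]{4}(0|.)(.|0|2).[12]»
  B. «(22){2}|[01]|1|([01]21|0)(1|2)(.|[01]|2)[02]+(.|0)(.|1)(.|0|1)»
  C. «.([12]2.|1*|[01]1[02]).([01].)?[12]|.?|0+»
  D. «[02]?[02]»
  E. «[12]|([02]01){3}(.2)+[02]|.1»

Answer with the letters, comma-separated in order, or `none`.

A → no match
B → match
C → match
D → no match
E → match

B, C, E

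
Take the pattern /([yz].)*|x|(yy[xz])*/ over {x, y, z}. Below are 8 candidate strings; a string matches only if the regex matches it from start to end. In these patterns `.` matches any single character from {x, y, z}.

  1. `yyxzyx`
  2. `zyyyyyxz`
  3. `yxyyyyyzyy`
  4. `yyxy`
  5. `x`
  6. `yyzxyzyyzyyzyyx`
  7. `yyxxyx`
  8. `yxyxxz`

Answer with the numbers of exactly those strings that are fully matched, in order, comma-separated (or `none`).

3, 5

1 → no match
2 → no match
3 → match
4 → no match
5 → match
6 → no match
7 → no match
8 → no match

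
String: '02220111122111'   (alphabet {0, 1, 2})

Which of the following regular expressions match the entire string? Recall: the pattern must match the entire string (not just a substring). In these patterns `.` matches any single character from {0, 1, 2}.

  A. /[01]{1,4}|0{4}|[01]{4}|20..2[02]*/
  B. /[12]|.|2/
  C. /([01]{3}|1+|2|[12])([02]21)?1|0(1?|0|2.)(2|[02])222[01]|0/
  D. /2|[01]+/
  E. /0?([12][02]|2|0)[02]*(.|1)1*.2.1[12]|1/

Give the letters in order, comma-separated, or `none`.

A → no match
B → no match
C → no match
D → no match
E → match

E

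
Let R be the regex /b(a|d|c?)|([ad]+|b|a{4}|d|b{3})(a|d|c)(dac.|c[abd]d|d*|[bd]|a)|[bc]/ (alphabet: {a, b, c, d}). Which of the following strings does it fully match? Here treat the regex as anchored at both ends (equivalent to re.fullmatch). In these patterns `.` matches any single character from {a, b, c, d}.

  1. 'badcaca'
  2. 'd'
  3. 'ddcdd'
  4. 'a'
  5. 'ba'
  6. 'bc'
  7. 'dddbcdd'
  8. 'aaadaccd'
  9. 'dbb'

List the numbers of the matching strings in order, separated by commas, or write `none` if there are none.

3, 5, 6

1 → no match
2 → no match
3 → match
4 → no match
5 → match
6 → match
7 → no match
8 → no match
9 → no match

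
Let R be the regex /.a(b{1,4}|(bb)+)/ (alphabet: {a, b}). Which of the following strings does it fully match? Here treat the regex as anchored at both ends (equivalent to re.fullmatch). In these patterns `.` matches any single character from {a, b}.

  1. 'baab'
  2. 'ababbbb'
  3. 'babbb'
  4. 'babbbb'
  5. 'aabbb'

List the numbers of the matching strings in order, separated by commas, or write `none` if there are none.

3, 4, 5

1. 'baab' → no match
2. 'ababbbb' → no match
3. 'babbb' → match
4. 'babbbb' → match
5. 'aabbb' → match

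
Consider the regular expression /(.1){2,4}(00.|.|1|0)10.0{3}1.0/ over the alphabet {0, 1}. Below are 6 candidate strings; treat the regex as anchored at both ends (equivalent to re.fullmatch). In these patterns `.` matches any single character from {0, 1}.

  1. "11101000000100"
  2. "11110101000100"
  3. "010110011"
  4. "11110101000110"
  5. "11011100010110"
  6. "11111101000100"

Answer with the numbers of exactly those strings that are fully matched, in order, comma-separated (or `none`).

1 → no match
2 → match
3 → no match — must end with "0"
4 → match
5 → no match
6 → match

2, 4, 6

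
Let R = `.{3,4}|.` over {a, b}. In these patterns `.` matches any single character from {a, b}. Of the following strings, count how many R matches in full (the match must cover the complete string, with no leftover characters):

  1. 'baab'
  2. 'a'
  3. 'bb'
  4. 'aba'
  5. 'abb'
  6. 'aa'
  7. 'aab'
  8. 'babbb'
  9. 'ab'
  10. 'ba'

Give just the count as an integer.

1 → match
2 → match
3 → no match
4 → match
5 → match
6 → no match
7 → match
8 → no match
9 → no match
10 → no match
Total matched: 5

5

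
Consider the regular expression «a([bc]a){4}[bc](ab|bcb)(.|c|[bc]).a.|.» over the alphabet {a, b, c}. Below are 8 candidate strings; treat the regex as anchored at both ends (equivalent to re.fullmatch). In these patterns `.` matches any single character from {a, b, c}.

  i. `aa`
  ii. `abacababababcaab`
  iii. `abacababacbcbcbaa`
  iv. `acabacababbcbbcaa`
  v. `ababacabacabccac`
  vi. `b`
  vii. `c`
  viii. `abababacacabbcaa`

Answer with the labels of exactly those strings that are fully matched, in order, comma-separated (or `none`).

i → no match
ii → match
iii → match
iv → match
v → match
vi → match
vii → match
viii → match

ii, iii, iv, v, vi, vii, viii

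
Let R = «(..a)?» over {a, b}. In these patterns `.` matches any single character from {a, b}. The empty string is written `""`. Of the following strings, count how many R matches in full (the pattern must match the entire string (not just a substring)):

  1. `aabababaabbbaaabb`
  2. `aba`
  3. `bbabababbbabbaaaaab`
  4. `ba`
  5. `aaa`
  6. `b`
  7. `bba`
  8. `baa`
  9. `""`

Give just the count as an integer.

1 → no match
2 → match
3 → no match
4 → no match
5 → match
6 → no match
7 → match
8 → match
9 → match
Total matched: 5

5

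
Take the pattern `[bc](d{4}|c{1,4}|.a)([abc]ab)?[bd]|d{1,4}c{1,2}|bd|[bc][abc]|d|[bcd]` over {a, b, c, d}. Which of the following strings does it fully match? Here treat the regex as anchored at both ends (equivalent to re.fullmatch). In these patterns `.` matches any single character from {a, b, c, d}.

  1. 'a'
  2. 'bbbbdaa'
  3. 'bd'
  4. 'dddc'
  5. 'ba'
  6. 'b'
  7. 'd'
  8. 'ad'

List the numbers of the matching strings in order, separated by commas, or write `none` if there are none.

3, 4, 5, 6, 7

1 → no match
2 → no match
3 → match
4 → match
5 → match
6 → match
7 → match
8 → no match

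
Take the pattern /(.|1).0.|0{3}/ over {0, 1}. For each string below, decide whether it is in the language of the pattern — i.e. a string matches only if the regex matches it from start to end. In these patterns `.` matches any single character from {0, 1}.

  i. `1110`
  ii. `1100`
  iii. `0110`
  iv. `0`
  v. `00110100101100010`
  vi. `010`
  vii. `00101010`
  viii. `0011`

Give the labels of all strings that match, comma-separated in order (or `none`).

ii

i → no match
ii → match
iii → no match
iv → no match
v → no match
vi → no match
vii → no match
viii → no match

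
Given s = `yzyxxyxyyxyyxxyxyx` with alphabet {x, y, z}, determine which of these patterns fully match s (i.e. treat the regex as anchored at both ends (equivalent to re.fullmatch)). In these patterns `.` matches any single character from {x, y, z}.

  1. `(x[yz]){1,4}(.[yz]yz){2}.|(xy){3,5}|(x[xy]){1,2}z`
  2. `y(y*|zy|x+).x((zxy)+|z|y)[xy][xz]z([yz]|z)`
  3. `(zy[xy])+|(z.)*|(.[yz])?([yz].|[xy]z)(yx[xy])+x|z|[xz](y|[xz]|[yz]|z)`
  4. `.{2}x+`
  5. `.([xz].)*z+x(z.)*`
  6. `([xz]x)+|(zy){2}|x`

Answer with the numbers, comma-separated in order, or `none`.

3

1 → no match
2 → no match
3 → match
4 → no match
5 → no match
6 → no match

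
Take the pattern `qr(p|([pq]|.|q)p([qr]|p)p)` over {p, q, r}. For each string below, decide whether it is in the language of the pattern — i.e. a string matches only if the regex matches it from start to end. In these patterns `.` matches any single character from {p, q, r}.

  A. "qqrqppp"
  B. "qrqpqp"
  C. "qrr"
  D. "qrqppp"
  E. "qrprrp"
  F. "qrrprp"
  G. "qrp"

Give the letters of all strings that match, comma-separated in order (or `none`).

A → no match — must start with "qr"
B → match
C → no match — must end with "p"
D → match
E → no match
F → match
G → match

B, D, F, G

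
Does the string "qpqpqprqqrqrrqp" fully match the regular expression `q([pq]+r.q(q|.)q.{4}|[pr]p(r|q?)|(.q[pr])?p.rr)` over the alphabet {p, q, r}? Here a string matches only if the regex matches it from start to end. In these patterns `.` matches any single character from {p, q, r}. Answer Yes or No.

Yes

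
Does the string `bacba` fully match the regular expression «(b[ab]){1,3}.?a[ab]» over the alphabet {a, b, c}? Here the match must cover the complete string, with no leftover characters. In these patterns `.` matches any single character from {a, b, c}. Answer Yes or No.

No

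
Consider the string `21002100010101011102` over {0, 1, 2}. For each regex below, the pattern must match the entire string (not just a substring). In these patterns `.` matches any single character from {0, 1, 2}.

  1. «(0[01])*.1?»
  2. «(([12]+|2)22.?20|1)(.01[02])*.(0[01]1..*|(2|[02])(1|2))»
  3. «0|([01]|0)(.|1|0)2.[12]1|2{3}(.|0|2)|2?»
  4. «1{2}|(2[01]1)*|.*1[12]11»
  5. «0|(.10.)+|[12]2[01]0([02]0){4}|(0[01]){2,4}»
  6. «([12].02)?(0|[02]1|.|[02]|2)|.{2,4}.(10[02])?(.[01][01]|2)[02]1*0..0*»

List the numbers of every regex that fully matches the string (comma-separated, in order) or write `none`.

1 → no match
2 → no match
3 → no match
4 → no match
5 → match
6 → no match

5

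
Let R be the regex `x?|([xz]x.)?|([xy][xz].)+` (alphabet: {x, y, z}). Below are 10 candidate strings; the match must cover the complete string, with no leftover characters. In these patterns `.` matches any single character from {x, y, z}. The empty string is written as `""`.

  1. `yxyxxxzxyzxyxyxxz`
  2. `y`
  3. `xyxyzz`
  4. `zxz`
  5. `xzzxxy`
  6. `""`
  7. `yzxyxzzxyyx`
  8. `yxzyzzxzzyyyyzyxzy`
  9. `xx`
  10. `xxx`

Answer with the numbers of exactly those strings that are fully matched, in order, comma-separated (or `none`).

4, 5, 6, 10

1 → no match
2 → no match
3 → no match
4 → match
5 → match
6 → match
7 → no match
8 → no match
9 → no match
10 → match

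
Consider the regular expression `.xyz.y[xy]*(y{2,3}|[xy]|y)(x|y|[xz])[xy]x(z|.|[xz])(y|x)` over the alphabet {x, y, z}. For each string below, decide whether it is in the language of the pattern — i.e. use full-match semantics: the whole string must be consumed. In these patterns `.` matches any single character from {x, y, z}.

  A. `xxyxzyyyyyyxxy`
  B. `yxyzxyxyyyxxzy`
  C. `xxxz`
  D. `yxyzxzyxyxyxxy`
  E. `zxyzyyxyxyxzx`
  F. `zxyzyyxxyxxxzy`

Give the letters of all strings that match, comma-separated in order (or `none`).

A → no match
B → match
C. `xxxz` → no match
D → no match
E → match
F → match

B, E, F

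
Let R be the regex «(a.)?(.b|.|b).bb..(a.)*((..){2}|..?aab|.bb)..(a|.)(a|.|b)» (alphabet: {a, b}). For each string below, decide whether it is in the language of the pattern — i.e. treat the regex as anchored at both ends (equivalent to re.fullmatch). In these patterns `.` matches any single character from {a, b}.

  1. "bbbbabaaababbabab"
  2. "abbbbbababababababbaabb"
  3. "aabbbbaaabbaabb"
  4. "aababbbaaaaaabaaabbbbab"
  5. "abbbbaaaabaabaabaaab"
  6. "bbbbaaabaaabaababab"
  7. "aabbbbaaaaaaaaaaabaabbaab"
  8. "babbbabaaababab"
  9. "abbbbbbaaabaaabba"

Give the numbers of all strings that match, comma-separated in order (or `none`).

1, 2, 3, 4, 5, 6, 7, 8, 9

1 → match
2 → match
3 → match
4 → match
5 → match
6 → match
7 → match
8 → match
9 → match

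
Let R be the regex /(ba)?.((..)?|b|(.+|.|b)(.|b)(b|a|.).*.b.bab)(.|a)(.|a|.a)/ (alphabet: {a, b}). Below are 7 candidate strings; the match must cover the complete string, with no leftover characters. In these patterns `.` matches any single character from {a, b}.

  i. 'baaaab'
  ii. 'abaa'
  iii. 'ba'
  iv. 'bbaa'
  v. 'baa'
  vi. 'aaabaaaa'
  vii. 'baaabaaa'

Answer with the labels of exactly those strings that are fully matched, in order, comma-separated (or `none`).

ii, iv, v, vii

i → no match
ii → match
iii → no match
iv → match
v → match
vi → no match
vii → match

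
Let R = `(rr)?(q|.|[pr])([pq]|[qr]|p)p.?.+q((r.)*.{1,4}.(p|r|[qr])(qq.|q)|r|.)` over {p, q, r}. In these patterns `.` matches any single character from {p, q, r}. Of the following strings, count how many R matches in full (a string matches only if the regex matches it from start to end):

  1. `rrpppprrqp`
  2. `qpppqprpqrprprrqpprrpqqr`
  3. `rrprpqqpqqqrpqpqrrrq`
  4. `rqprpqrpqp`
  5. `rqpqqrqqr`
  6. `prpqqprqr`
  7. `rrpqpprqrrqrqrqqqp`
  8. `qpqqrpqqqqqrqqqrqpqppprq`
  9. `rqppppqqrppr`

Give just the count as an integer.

7

1 → match
2 → match
3 → match
4 → match
5 → match
6 → match
7 → match
8 → no match
9 → no match
Total matched: 7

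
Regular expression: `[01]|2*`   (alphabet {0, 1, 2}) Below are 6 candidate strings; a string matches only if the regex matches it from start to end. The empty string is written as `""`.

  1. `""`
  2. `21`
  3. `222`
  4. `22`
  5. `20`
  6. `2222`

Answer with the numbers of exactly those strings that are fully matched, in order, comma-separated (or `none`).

1 → match
2 → no match
3 → match
4 → match
5 → no match
6 → match

1, 3, 4, 6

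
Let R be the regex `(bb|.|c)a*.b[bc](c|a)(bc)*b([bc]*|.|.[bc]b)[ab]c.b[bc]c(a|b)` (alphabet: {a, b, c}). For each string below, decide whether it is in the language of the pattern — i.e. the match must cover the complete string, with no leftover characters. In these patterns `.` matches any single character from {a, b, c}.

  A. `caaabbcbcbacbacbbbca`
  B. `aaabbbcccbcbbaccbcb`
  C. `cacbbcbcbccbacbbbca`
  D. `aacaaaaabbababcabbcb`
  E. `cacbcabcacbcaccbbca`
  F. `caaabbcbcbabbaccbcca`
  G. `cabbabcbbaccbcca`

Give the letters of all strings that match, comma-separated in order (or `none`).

A, C, F, G

A → match
B → no match
C → match
D → no match
E → no match
F → match
G → match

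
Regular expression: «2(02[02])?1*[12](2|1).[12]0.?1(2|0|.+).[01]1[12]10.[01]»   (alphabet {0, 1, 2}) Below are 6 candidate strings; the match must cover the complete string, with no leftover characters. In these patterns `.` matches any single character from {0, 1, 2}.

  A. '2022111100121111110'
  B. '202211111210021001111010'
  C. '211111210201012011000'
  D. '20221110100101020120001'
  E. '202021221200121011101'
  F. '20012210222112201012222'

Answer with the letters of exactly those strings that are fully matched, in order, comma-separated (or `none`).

none

A → no match
B → no match
C → no match
D → no match
E → no match
F → no match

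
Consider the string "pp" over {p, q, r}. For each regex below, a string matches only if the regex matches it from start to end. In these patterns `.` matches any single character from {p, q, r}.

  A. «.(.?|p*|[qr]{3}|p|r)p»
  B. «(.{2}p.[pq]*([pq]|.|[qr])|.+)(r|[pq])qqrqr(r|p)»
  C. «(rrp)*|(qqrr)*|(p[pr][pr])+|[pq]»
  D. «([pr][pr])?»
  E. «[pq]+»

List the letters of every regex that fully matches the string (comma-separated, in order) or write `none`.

A, D, E

A → match
B → no match
C → no match
D → match
E → match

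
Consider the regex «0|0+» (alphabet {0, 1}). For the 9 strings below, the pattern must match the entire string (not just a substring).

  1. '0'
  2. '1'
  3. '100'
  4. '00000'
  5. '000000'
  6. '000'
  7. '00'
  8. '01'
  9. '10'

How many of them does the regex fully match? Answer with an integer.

5

1 → match
2 → no match — must start with '0'
3 → no match — must start with '0'
4 → match
5 → match
6 → match
7 → match
8 → no match — must end with '0'
9 → no match — must start with '0'
Total matched: 5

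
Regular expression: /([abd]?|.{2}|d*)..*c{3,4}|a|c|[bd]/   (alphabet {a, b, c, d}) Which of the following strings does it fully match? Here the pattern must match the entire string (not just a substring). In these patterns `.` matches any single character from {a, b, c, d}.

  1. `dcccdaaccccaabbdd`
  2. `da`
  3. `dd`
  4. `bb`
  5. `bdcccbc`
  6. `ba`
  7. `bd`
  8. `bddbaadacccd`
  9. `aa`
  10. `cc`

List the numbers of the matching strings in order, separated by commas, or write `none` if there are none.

none

1 → no match
2. `da` → no match
3. `dd` → no match
4. `bb` → no match
5. `bdcccbc` → no match
6. `ba` → no match
7. `bd` → no match
8. `bddbaadacccd` → no match
9. `aa` → no match
10. `cc` → no match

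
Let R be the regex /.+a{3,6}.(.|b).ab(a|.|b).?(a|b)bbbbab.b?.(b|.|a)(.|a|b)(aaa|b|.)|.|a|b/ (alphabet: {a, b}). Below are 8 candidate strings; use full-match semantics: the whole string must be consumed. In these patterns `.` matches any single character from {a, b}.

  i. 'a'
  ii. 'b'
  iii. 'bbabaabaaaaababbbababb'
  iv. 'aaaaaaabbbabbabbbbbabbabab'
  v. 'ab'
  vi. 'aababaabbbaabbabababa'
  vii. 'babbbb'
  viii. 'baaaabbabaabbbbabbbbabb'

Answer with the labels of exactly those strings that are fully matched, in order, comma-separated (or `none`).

i, ii, iv, viii

i. 'a' → match
ii. 'b' → match
iii → no match
iv → match
v. 'ab' → no match
vi → no match
vii. 'babbbb' → no match
viii → match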